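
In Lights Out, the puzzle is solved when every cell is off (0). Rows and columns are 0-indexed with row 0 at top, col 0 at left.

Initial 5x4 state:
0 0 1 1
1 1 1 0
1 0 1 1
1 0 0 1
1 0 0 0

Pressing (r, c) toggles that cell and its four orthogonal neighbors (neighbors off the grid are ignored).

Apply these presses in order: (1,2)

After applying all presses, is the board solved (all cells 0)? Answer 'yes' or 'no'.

After press 1 at (1,2):
0 0 0 1
1 0 0 1
1 0 0 1
1 0 0 1
1 0 0 0

Lights still on: 8

Answer: no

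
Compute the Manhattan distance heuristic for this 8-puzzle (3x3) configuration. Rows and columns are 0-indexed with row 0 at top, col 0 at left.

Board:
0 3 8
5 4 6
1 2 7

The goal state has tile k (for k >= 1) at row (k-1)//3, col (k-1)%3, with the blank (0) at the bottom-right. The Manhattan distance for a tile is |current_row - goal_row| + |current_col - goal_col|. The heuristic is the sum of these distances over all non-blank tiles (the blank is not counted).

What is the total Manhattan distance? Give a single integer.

Answer: 12

Derivation:
Tile 3: at (0,1), goal (0,2), distance |0-0|+|1-2| = 1
Tile 8: at (0,2), goal (2,1), distance |0-2|+|2-1| = 3
Tile 5: at (1,0), goal (1,1), distance |1-1|+|0-1| = 1
Tile 4: at (1,1), goal (1,0), distance |1-1|+|1-0| = 1
Tile 6: at (1,2), goal (1,2), distance |1-1|+|2-2| = 0
Tile 1: at (2,0), goal (0,0), distance |2-0|+|0-0| = 2
Tile 2: at (2,1), goal (0,1), distance |2-0|+|1-1| = 2
Tile 7: at (2,2), goal (2,0), distance |2-2|+|2-0| = 2
Sum: 1 + 3 + 1 + 1 + 0 + 2 + 2 + 2 = 12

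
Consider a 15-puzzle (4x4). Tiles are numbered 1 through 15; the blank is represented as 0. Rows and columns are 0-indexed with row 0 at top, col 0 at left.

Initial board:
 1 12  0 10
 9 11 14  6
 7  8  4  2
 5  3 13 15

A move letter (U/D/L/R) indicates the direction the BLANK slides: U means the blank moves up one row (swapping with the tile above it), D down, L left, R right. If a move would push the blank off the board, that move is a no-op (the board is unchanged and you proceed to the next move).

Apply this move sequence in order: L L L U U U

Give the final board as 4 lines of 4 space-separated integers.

Answer:  0  1 12 10
 9 11 14  6
 7  8  4  2
 5  3 13 15

Derivation:
After move 1 (L):
 1  0 12 10
 9 11 14  6
 7  8  4  2
 5  3 13 15

After move 2 (L):
 0  1 12 10
 9 11 14  6
 7  8  4  2
 5  3 13 15

After move 3 (L):
 0  1 12 10
 9 11 14  6
 7  8  4  2
 5  3 13 15

After move 4 (U):
 0  1 12 10
 9 11 14  6
 7  8  4  2
 5  3 13 15

After move 5 (U):
 0  1 12 10
 9 11 14  6
 7  8  4  2
 5  3 13 15

After move 6 (U):
 0  1 12 10
 9 11 14  6
 7  8  4  2
 5  3 13 15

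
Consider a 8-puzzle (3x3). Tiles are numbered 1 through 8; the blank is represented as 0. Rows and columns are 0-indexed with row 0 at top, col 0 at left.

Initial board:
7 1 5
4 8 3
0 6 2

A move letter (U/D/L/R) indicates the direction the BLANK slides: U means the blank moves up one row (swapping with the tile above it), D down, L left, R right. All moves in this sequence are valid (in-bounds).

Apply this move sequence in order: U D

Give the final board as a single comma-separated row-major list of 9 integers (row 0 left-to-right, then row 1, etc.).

Answer: 7, 1, 5, 4, 8, 3, 0, 6, 2

Derivation:
After move 1 (U):
7 1 5
0 8 3
4 6 2

After move 2 (D):
7 1 5
4 8 3
0 6 2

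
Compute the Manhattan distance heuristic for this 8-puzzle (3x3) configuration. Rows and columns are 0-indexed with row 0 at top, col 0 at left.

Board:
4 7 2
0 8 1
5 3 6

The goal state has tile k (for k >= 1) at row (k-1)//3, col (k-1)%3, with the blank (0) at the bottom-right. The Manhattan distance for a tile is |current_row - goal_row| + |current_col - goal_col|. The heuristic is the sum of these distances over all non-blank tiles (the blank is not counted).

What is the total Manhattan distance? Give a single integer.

Answer: 15

Derivation:
Tile 4: (0,0)->(1,0) = 1
Tile 7: (0,1)->(2,0) = 3
Tile 2: (0,2)->(0,1) = 1
Tile 8: (1,1)->(2,1) = 1
Tile 1: (1,2)->(0,0) = 3
Tile 5: (2,0)->(1,1) = 2
Tile 3: (2,1)->(0,2) = 3
Tile 6: (2,2)->(1,2) = 1
Sum: 1 + 3 + 1 + 1 + 3 + 2 + 3 + 1 = 15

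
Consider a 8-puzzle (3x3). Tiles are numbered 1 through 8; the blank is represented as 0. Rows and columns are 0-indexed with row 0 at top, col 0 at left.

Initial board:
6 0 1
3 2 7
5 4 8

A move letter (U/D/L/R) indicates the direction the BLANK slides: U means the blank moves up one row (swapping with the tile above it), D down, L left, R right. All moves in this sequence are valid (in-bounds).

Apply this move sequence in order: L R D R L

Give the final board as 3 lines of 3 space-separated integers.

Answer: 6 2 1
3 0 7
5 4 8

Derivation:
After move 1 (L):
0 6 1
3 2 7
5 4 8

After move 2 (R):
6 0 1
3 2 7
5 4 8

After move 3 (D):
6 2 1
3 0 7
5 4 8

After move 4 (R):
6 2 1
3 7 0
5 4 8

After move 5 (L):
6 2 1
3 0 7
5 4 8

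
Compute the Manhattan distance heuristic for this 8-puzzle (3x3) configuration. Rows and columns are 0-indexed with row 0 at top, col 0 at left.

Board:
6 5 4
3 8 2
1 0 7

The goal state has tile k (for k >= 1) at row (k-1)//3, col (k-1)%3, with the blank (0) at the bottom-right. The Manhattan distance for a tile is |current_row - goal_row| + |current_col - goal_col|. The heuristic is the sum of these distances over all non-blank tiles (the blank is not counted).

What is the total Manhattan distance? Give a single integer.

Tile 6: (0,0)->(1,2) = 3
Tile 5: (0,1)->(1,1) = 1
Tile 4: (0,2)->(1,0) = 3
Tile 3: (1,0)->(0,2) = 3
Tile 8: (1,1)->(2,1) = 1
Tile 2: (1,2)->(0,1) = 2
Tile 1: (2,0)->(0,0) = 2
Tile 7: (2,2)->(2,0) = 2
Sum: 3 + 1 + 3 + 3 + 1 + 2 + 2 + 2 = 17

Answer: 17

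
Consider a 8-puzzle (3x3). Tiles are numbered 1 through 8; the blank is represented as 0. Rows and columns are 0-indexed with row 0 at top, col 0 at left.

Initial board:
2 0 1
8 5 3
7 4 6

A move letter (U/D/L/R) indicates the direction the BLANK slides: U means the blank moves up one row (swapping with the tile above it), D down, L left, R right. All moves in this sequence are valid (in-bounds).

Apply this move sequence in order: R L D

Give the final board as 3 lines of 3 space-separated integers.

Answer: 2 5 1
8 0 3
7 4 6

Derivation:
After move 1 (R):
2 1 0
8 5 3
7 4 6

After move 2 (L):
2 0 1
8 5 3
7 4 6

After move 3 (D):
2 5 1
8 0 3
7 4 6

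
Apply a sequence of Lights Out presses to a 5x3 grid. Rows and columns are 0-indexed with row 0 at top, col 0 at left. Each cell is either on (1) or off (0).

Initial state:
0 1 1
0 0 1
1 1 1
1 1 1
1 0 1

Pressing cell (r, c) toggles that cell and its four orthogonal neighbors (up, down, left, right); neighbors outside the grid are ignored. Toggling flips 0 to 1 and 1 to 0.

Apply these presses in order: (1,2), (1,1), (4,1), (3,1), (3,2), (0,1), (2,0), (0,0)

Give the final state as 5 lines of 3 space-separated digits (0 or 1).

Answer: 0 0 1
1 1 1
0 0 1
1 0 1
0 0 1

Derivation:
After press 1 at (1,2):
0 1 0
0 1 0
1 1 0
1 1 1
1 0 1

After press 2 at (1,1):
0 0 0
1 0 1
1 0 0
1 1 1
1 0 1

After press 3 at (4,1):
0 0 0
1 0 1
1 0 0
1 0 1
0 1 0

After press 4 at (3,1):
0 0 0
1 0 1
1 1 0
0 1 0
0 0 0

After press 5 at (3,2):
0 0 0
1 0 1
1 1 1
0 0 1
0 0 1

After press 6 at (0,1):
1 1 1
1 1 1
1 1 1
0 0 1
0 0 1

After press 7 at (2,0):
1 1 1
0 1 1
0 0 1
1 0 1
0 0 1

After press 8 at (0,0):
0 0 1
1 1 1
0 0 1
1 0 1
0 0 1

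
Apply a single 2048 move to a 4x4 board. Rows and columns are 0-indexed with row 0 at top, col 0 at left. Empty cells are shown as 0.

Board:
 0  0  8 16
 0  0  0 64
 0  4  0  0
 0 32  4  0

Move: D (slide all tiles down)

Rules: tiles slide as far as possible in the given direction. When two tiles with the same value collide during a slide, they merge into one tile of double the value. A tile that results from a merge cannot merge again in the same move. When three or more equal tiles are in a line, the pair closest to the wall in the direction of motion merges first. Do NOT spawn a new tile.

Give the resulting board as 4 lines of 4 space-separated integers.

Slide down:
col 0: [0, 0, 0, 0] -> [0, 0, 0, 0]
col 1: [0, 0, 4, 32] -> [0, 0, 4, 32]
col 2: [8, 0, 0, 4] -> [0, 0, 8, 4]
col 3: [16, 64, 0, 0] -> [0, 0, 16, 64]

Answer:  0  0  0  0
 0  0  0  0
 0  4  8 16
 0 32  4 64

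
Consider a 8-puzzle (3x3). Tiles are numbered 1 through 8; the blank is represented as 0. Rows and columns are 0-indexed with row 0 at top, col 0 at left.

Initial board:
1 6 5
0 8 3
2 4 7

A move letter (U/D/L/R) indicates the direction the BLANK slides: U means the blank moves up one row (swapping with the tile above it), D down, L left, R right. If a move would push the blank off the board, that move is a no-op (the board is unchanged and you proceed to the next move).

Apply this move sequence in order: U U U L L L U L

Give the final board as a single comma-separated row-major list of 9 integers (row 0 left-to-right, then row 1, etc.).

Answer: 0, 6, 5, 1, 8, 3, 2, 4, 7

Derivation:
After move 1 (U):
0 6 5
1 8 3
2 4 7

After move 2 (U):
0 6 5
1 8 3
2 4 7

After move 3 (U):
0 6 5
1 8 3
2 4 7

After move 4 (L):
0 6 5
1 8 3
2 4 7

After move 5 (L):
0 6 5
1 8 3
2 4 7

After move 6 (L):
0 6 5
1 8 3
2 4 7

After move 7 (U):
0 6 5
1 8 3
2 4 7

After move 8 (L):
0 6 5
1 8 3
2 4 7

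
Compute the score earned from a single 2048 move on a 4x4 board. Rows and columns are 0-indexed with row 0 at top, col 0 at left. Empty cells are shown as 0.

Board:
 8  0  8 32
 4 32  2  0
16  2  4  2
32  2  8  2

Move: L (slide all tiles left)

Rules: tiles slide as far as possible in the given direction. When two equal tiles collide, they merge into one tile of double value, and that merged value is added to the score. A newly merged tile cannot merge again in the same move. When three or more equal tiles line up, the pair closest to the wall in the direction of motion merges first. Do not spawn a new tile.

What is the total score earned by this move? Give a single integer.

Slide left:
row 0: [8, 0, 8, 32] -> [16, 32, 0, 0]  score +16 (running 16)
row 1: [4, 32, 2, 0] -> [4, 32, 2, 0]  score +0 (running 16)
row 2: [16, 2, 4, 2] -> [16, 2, 4, 2]  score +0 (running 16)
row 3: [32, 2, 8, 2] -> [32, 2, 8, 2]  score +0 (running 16)
Board after move:
16 32  0  0
 4 32  2  0
16  2  4  2
32  2  8  2

Answer: 16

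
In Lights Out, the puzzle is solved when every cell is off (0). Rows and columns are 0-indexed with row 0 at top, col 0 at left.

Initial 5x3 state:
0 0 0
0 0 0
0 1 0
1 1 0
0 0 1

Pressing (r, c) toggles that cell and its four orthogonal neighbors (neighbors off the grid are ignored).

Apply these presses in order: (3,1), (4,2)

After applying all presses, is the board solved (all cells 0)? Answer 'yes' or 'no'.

After press 1 at (3,1):
0 0 0
0 0 0
0 0 0
0 0 1
0 1 1

After press 2 at (4,2):
0 0 0
0 0 0
0 0 0
0 0 0
0 0 0

Lights still on: 0

Answer: yes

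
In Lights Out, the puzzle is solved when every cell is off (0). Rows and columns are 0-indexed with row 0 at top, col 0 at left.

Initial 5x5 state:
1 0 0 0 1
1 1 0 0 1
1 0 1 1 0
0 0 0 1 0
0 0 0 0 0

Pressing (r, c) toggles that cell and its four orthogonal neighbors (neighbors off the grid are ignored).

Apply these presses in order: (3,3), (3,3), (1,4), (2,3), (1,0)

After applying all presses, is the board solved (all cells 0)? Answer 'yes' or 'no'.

Answer: yes

Derivation:
After press 1 at (3,3):
1 0 0 0 1
1 1 0 0 1
1 0 1 0 0
0 0 1 0 1
0 0 0 1 0

After press 2 at (3,3):
1 0 0 0 1
1 1 0 0 1
1 0 1 1 0
0 0 0 1 0
0 0 0 0 0

After press 3 at (1,4):
1 0 0 0 0
1 1 0 1 0
1 0 1 1 1
0 0 0 1 0
0 0 0 0 0

After press 4 at (2,3):
1 0 0 0 0
1 1 0 0 0
1 0 0 0 0
0 0 0 0 0
0 0 0 0 0

After press 5 at (1,0):
0 0 0 0 0
0 0 0 0 0
0 0 0 0 0
0 0 0 0 0
0 0 0 0 0

Lights still on: 0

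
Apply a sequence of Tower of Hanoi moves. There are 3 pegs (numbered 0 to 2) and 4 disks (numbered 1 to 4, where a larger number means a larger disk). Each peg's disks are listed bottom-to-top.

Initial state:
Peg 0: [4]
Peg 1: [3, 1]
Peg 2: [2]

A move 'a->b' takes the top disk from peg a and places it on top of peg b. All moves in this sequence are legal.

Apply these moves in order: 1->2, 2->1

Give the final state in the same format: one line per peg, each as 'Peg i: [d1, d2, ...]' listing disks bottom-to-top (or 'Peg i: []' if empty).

After move 1 (1->2):
Peg 0: [4]
Peg 1: [3]
Peg 2: [2, 1]

After move 2 (2->1):
Peg 0: [4]
Peg 1: [3, 1]
Peg 2: [2]

Answer: Peg 0: [4]
Peg 1: [3, 1]
Peg 2: [2]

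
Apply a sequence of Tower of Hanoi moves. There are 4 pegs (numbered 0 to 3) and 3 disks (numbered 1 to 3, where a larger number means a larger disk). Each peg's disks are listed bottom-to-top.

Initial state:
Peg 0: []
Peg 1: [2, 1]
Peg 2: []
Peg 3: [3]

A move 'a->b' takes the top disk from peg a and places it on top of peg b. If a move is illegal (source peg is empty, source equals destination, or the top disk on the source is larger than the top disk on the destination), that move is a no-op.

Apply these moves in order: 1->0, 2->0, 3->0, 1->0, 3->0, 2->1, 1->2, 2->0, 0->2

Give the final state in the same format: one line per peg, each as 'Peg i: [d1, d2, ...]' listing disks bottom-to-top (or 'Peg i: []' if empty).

After move 1 (1->0):
Peg 0: [1]
Peg 1: [2]
Peg 2: []
Peg 3: [3]

After move 2 (2->0):
Peg 0: [1]
Peg 1: [2]
Peg 2: []
Peg 3: [3]

After move 3 (3->0):
Peg 0: [1]
Peg 1: [2]
Peg 2: []
Peg 3: [3]

After move 4 (1->0):
Peg 0: [1]
Peg 1: [2]
Peg 2: []
Peg 3: [3]

After move 5 (3->0):
Peg 0: [1]
Peg 1: [2]
Peg 2: []
Peg 3: [3]

After move 6 (2->1):
Peg 0: [1]
Peg 1: [2]
Peg 2: []
Peg 3: [3]

After move 7 (1->2):
Peg 0: [1]
Peg 1: []
Peg 2: [2]
Peg 3: [3]

After move 8 (2->0):
Peg 0: [1]
Peg 1: []
Peg 2: [2]
Peg 3: [3]

After move 9 (0->2):
Peg 0: []
Peg 1: []
Peg 2: [2, 1]
Peg 3: [3]

Answer: Peg 0: []
Peg 1: []
Peg 2: [2, 1]
Peg 3: [3]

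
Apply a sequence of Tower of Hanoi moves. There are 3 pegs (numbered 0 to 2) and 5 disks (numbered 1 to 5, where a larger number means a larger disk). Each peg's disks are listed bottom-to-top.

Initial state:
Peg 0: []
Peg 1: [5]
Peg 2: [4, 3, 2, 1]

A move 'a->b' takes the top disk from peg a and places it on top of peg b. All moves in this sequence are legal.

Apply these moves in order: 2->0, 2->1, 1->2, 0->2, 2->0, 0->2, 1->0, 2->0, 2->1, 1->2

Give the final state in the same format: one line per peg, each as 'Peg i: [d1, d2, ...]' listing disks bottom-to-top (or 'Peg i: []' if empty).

Answer: Peg 0: [5, 1]
Peg 1: []
Peg 2: [4, 3, 2]

Derivation:
After move 1 (2->0):
Peg 0: [1]
Peg 1: [5]
Peg 2: [4, 3, 2]

After move 2 (2->1):
Peg 0: [1]
Peg 1: [5, 2]
Peg 2: [4, 3]

After move 3 (1->2):
Peg 0: [1]
Peg 1: [5]
Peg 2: [4, 3, 2]

After move 4 (0->2):
Peg 0: []
Peg 1: [5]
Peg 2: [4, 3, 2, 1]

After move 5 (2->0):
Peg 0: [1]
Peg 1: [5]
Peg 2: [4, 3, 2]

After move 6 (0->2):
Peg 0: []
Peg 1: [5]
Peg 2: [4, 3, 2, 1]

After move 7 (1->0):
Peg 0: [5]
Peg 1: []
Peg 2: [4, 3, 2, 1]

After move 8 (2->0):
Peg 0: [5, 1]
Peg 1: []
Peg 2: [4, 3, 2]

After move 9 (2->1):
Peg 0: [5, 1]
Peg 1: [2]
Peg 2: [4, 3]

After move 10 (1->2):
Peg 0: [5, 1]
Peg 1: []
Peg 2: [4, 3, 2]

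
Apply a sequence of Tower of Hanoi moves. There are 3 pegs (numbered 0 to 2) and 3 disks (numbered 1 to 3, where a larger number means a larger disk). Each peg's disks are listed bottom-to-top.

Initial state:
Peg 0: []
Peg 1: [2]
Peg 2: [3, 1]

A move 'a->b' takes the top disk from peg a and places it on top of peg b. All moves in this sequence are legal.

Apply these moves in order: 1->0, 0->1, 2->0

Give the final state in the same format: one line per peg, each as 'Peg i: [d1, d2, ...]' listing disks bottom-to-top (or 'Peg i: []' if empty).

Answer: Peg 0: [1]
Peg 1: [2]
Peg 2: [3]

Derivation:
After move 1 (1->0):
Peg 0: [2]
Peg 1: []
Peg 2: [3, 1]

After move 2 (0->1):
Peg 0: []
Peg 1: [2]
Peg 2: [3, 1]

After move 3 (2->0):
Peg 0: [1]
Peg 1: [2]
Peg 2: [3]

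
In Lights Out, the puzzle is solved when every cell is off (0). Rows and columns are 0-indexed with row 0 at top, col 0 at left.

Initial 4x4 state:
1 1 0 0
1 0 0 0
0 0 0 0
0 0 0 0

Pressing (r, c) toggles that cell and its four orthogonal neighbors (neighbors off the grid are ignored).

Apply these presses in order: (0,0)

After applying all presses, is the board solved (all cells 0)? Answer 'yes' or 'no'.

Answer: yes

Derivation:
After press 1 at (0,0):
0 0 0 0
0 0 0 0
0 0 0 0
0 0 0 0

Lights still on: 0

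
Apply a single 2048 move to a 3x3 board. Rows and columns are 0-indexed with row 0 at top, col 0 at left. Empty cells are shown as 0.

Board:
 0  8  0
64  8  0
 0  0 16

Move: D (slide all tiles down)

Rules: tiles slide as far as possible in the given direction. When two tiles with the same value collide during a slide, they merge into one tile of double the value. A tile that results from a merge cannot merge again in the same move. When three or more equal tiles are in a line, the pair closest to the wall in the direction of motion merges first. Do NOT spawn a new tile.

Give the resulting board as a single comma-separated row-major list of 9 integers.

Answer: 0, 0, 0, 0, 0, 0, 64, 16, 16

Derivation:
Slide down:
col 0: [0, 64, 0] -> [0, 0, 64]
col 1: [8, 8, 0] -> [0, 0, 16]
col 2: [0, 0, 16] -> [0, 0, 16]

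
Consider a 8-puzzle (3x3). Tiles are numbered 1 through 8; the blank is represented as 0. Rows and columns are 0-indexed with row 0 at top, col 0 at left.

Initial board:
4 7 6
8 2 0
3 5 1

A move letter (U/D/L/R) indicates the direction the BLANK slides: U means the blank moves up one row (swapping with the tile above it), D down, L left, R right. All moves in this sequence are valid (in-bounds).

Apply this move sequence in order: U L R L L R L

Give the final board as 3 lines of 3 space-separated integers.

After move 1 (U):
4 7 0
8 2 6
3 5 1

After move 2 (L):
4 0 7
8 2 6
3 5 1

After move 3 (R):
4 7 0
8 2 6
3 5 1

After move 4 (L):
4 0 7
8 2 6
3 5 1

After move 5 (L):
0 4 7
8 2 6
3 5 1

After move 6 (R):
4 0 7
8 2 6
3 5 1

After move 7 (L):
0 4 7
8 2 6
3 5 1

Answer: 0 4 7
8 2 6
3 5 1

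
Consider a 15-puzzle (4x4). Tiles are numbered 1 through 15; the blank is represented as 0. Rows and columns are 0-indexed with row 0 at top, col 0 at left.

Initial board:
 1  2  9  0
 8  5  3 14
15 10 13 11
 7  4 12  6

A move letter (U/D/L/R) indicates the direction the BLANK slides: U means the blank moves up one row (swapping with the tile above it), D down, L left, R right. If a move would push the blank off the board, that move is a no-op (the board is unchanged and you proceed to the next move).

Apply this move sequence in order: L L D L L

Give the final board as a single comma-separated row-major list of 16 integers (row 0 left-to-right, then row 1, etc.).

Answer: 1, 5, 2, 9, 0, 8, 3, 14, 15, 10, 13, 11, 7, 4, 12, 6

Derivation:
After move 1 (L):
 1  2  0  9
 8  5  3 14
15 10 13 11
 7  4 12  6

After move 2 (L):
 1  0  2  9
 8  5  3 14
15 10 13 11
 7  4 12  6

After move 3 (D):
 1  5  2  9
 8  0  3 14
15 10 13 11
 7  4 12  6

After move 4 (L):
 1  5  2  9
 0  8  3 14
15 10 13 11
 7  4 12  6

After move 5 (L):
 1  5  2  9
 0  8  3 14
15 10 13 11
 7  4 12  6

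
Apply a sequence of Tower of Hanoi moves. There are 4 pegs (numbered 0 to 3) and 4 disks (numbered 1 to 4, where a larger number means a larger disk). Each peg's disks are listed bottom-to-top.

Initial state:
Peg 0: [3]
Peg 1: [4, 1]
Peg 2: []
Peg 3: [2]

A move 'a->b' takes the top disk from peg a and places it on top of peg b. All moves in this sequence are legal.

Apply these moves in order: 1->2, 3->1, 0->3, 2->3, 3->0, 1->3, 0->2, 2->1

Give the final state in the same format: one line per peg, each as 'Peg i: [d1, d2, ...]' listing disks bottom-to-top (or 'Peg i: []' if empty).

After move 1 (1->2):
Peg 0: [3]
Peg 1: [4]
Peg 2: [1]
Peg 3: [2]

After move 2 (3->1):
Peg 0: [3]
Peg 1: [4, 2]
Peg 2: [1]
Peg 3: []

After move 3 (0->3):
Peg 0: []
Peg 1: [4, 2]
Peg 2: [1]
Peg 3: [3]

After move 4 (2->3):
Peg 0: []
Peg 1: [4, 2]
Peg 2: []
Peg 3: [3, 1]

After move 5 (3->0):
Peg 0: [1]
Peg 1: [4, 2]
Peg 2: []
Peg 3: [3]

After move 6 (1->3):
Peg 0: [1]
Peg 1: [4]
Peg 2: []
Peg 3: [3, 2]

After move 7 (0->2):
Peg 0: []
Peg 1: [4]
Peg 2: [1]
Peg 3: [3, 2]

After move 8 (2->1):
Peg 0: []
Peg 1: [4, 1]
Peg 2: []
Peg 3: [3, 2]

Answer: Peg 0: []
Peg 1: [4, 1]
Peg 2: []
Peg 3: [3, 2]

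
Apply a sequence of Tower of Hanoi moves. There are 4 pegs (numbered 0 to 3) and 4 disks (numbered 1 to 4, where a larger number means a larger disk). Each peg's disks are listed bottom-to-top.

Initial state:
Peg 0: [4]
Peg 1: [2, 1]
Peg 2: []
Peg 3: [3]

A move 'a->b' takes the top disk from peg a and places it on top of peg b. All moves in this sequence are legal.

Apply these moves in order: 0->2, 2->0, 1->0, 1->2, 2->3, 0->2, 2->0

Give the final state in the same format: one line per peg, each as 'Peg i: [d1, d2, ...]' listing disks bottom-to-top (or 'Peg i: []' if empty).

Answer: Peg 0: [4, 1]
Peg 1: []
Peg 2: []
Peg 3: [3, 2]

Derivation:
After move 1 (0->2):
Peg 0: []
Peg 1: [2, 1]
Peg 2: [4]
Peg 3: [3]

After move 2 (2->0):
Peg 0: [4]
Peg 1: [2, 1]
Peg 2: []
Peg 3: [3]

After move 3 (1->0):
Peg 0: [4, 1]
Peg 1: [2]
Peg 2: []
Peg 3: [3]

After move 4 (1->2):
Peg 0: [4, 1]
Peg 1: []
Peg 2: [2]
Peg 3: [3]

After move 5 (2->3):
Peg 0: [4, 1]
Peg 1: []
Peg 2: []
Peg 3: [3, 2]

After move 6 (0->2):
Peg 0: [4]
Peg 1: []
Peg 2: [1]
Peg 3: [3, 2]

After move 7 (2->0):
Peg 0: [4, 1]
Peg 1: []
Peg 2: []
Peg 3: [3, 2]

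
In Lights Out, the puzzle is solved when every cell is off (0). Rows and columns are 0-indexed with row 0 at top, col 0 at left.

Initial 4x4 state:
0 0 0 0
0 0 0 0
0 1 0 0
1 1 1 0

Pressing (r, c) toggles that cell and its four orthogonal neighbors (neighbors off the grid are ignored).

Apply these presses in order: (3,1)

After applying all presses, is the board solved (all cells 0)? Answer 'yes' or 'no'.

Answer: yes

Derivation:
After press 1 at (3,1):
0 0 0 0
0 0 0 0
0 0 0 0
0 0 0 0

Lights still on: 0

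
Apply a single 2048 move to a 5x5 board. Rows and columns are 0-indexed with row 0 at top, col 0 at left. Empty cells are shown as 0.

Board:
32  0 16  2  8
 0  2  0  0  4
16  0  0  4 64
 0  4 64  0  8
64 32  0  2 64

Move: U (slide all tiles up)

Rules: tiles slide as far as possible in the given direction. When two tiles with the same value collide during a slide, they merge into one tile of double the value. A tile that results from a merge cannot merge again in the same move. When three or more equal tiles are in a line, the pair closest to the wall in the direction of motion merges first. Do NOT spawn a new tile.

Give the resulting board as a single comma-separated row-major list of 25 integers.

Slide up:
col 0: [32, 0, 16, 0, 64] -> [32, 16, 64, 0, 0]
col 1: [0, 2, 0, 4, 32] -> [2, 4, 32, 0, 0]
col 2: [16, 0, 0, 64, 0] -> [16, 64, 0, 0, 0]
col 3: [2, 0, 4, 0, 2] -> [2, 4, 2, 0, 0]
col 4: [8, 4, 64, 8, 64] -> [8, 4, 64, 8, 64]

Answer: 32, 2, 16, 2, 8, 16, 4, 64, 4, 4, 64, 32, 0, 2, 64, 0, 0, 0, 0, 8, 0, 0, 0, 0, 64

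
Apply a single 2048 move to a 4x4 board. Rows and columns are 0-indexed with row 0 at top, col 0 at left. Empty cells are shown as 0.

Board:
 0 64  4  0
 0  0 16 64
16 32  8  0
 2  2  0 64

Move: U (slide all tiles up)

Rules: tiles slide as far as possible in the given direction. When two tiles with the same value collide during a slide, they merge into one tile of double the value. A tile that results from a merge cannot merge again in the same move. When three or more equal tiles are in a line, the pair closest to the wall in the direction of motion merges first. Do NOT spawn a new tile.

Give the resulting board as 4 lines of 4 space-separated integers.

Answer:  16  64   4 128
  2  32  16   0
  0   2   8   0
  0   0   0   0

Derivation:
Slide up:
col 0: [0, 0, 16, 2] -> [16, 2, 0, 0]
col 1: [64, 0, 32, 2] -> [64, 32, 2, 0]
col 2: [4, 16, 8, 0] -> [4, 16, 8, 0]
col 3: [0, 64, 0, 64] -> [128, 0, 0, 0]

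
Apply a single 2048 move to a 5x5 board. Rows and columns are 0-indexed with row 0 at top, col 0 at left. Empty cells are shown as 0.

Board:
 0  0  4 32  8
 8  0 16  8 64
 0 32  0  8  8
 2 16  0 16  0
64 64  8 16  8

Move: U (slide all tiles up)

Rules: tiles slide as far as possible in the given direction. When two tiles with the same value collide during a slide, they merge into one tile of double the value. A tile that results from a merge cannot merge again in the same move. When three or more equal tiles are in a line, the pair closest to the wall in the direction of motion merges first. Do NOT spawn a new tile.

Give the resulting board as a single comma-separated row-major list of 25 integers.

Answer: 8, 32, 4, 32, 8, 2, 16, 16, 16, 64, 64, 64, 8, 32, 16, 0, 0, 0, 0, 0, 0, 0, 0, 0, 0

Derivation:
Slide up:
col 0: [0, 8, 0, 2, 64] -> [8, 2, 64, 0, 0]
col 1: [0, 0, 32, 16, 64] -> [32, 16, 64, 0, 0]
col 2: [4, 16, 0, 0, 8] -> [4, 16, 8, 0, 0]
col 3: [32, 8, 8, 16, 16] -> [32, 16, 32, 0, 0]
col 4: [8, 64, 8, 0, 8] -> [8, 64, 16, 0, 0]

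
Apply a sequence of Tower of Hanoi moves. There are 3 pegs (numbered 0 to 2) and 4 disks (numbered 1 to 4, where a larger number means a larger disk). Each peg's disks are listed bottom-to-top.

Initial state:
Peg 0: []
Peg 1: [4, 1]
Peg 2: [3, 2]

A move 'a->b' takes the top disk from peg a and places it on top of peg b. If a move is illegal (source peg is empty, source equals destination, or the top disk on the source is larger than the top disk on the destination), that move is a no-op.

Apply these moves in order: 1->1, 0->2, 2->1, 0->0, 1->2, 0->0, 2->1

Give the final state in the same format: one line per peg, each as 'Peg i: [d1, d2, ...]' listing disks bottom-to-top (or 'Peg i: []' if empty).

Answer: Peg 0: []
Peg 1: [4, 1]
Peg 2: [3, 2]

Derivation:
After move 1 (1->1):
Peg 0: []
Peg 1: [4, 1]
Peg 2: [3, 2]

After move 2 (0->2):
Peg 0: []
Peg 1: [4, 1]
Peg 2: [3, 2]

After move 3 (2->1):
Peg 0: []
Peg 1: [4, 1]
Peg 2: [3, 2]

After move 4 (0->0):
Peg 0: []
Peg 1: [4, 1]
Peg 2: [3, 2]

After move 5 (1->2):
Peg 0: []
Peg 1: [4]
Peg 2: [3, 2, 1]

After move 6 (0->0):
Peg 0: []
Peg 1: [4]
Peg 2: [3, 2, 1]

After move 7 (2->1):
Peg 0: []
Peg 1: [4, 1]
Peg 2: [3, 2]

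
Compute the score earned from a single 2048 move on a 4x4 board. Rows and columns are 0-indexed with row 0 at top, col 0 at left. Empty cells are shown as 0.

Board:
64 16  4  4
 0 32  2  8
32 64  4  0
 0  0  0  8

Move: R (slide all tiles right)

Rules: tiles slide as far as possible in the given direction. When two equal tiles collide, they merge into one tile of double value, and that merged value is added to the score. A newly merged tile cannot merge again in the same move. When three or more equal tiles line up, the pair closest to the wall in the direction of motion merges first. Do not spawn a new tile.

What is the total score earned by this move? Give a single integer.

Slide right:
row 0: [64, 16, 4, 4] -> [0, 64, 16, 8]  score +8 (running 8)
row 1: [0, 32, 2, 8] -> [0, 32, 2, 8]  score +0 (running 8)
row 2: [32, 64, 4, 0] -> [0, 32, 64, 4]  score +0 (running 8)
row 3: [0, 0, 0, 8] -> [0, 0, 0, 8]  score +0 (running 8)
Board after move:
 0 64 16  8
 0 32  2  8
 0 32 64  4
 0  0  0  8

Answer: 8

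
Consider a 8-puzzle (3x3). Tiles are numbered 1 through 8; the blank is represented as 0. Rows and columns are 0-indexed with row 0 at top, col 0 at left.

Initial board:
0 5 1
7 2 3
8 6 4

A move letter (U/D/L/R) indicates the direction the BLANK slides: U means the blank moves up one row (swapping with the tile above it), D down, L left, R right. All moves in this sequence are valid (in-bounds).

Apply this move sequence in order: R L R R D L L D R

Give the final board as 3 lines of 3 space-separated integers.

After move 1 (R):
5 0 1
7 2 3
8 6 4

After move 2 (L):
0 5 1
7 2 3
8 6 4

After move 3 (R):
5 0 1
7 2 3
8 6 4

After move 4 (R):
5 1 0
7 2 3
8 6 4

After move 5 (D):
5 1 3
7 2 0
8 6 4

After move 6 (L):
5 1 3
7 0 2
8 6 4

After move 7 (L):
5 1 3
0 7 2
8 6 4

After move 8 (D):
5 1 3
8 7 2
0 6 4

After move 9 (R):
5 1 3
8 7 2
6 0 4

Answer: 5 1 3
8 7 2
6 0 4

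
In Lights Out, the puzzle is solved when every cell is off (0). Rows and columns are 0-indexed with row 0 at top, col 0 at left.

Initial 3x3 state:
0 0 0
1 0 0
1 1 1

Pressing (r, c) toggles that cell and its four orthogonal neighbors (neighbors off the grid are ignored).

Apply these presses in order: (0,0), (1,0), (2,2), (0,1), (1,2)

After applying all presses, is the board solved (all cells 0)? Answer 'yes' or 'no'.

Answer: no

Derivation:
After press 1 at (0,0):
1 1 0
0 0 0
1 1 1

After press 2 at (1,0):
0 1 0
1 1 0
0 1 1

After press 3 at (2,2):
0 1 0
1 1 1
0 0 0

After press 4 at (0,1):
1 0 1
1 0 1
0 0 0

After press 5 at (1,2):
1 0 0
1 1 0
0 0 1

Lights still on: 4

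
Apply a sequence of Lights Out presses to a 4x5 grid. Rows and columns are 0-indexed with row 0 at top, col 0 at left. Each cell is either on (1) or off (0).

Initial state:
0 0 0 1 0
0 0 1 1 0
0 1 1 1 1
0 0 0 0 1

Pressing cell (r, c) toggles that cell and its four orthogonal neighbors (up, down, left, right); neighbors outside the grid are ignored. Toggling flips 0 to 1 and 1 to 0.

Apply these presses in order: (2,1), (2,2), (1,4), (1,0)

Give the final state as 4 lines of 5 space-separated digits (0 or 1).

Answer: 1 0 0 1 1
1 0 0 0 1
0 1 1 0 0
0 1 1 0 1

Derivation:
After press 1 at (2,1):
0 0 0 1 0
0 1 1 1 0
1 0 0 1 1
0 1 0 0 1

After press 2 at (2,2):
0 0 0 1 0
0 1 0 1 0
1 1 1 0 1
0 1 1 0 1

After press 3 at (1,4):
0 0 0 1 1
0 1 0 0 1
1 1 1 0 0
0 1 1 0 1

After press 4 at (1,0):
1 0 0 1 1
1 0 0 0 1
0 1 1 0 0
0 1 1 0 1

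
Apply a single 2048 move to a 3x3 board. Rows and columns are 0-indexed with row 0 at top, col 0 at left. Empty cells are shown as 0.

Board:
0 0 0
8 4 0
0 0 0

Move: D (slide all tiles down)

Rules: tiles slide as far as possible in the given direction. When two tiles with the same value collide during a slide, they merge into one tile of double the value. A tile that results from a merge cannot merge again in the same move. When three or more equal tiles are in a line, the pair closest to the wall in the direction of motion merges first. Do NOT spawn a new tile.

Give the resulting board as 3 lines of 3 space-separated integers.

Answer: 0 0 0
0 0 0
8 4 0

Derivation:
Slide down:
col 0: [0, 8, 0] -> [0, 0, 8]
col 1: [0, 4, 0] -> [0, 0, 4]
col 2: [0, 0, 0] -> [0, 0, 0]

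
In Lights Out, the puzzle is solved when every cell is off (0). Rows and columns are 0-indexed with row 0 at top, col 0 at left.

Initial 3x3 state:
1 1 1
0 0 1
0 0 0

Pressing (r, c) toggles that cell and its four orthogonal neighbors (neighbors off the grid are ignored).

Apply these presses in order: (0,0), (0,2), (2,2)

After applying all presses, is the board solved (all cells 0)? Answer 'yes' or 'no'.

Answer: no

Derivation:
After press 1 at (0,0):
0 0 1
1 0 1
0 0 0

After press 2 at (0,2):
0 1 0
1 0 0
0 0 0

After press 3 at (2,2):
0 1 0
1 0 1
0 1 1

Lights still on: 5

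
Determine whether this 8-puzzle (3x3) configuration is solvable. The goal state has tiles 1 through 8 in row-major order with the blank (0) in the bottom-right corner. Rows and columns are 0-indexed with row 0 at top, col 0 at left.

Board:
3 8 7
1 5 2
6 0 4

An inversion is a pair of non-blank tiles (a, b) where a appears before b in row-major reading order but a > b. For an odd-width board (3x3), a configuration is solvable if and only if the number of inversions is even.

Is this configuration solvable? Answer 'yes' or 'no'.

Answer: yes

Derivation:
Inversions (pairs i<j in row-major order where tile[i] > tile[j] > 0): 16
16 is even, so the puzzle is solvable.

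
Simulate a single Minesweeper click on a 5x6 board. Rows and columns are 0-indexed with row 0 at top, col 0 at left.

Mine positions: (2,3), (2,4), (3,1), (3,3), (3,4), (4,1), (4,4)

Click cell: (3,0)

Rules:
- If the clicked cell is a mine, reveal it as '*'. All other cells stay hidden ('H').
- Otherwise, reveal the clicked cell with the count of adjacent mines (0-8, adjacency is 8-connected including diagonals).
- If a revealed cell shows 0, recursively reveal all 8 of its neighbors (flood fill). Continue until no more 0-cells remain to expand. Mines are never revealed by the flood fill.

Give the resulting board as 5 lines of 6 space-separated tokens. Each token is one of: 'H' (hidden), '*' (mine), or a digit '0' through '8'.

H H H H H H
H H H H H H
H H H H H H
2 H H H H H
H H H H H H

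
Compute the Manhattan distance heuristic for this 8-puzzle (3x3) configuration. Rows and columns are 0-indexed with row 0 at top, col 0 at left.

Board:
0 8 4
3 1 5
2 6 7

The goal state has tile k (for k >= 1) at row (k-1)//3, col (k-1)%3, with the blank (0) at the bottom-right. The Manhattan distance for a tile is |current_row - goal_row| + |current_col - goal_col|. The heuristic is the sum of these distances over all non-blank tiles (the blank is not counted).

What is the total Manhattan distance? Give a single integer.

Answer: 18

Derivation:
Tile 8: at (0,1), goal (2,1), distance |0-2|+|1-1| = 2
Tile 4: at (0,2), goal (1,0), distance |0-1|+|2-0| = 3
Tile 3: at (1,0), goal (0,2), distance |1-0|+|0-2| = 3
Tile 1: at (1,1), goal (0,0), distance |1-0|+|1-0| = 2
Tile 5: at (1,2), goal (1,1), distance |1-1|+|2-1| = 1
Tile 2: at (2,0), goal (0,1), distance |2-0|+|0-1| = 3
Tile 6: at (2,1), goal (1,2), distance |2-1|+|1-2| = 2
Tile 7: at (2,2), goal (2,0), distance |2-2|+|2-0| = 2
Sum: 2 + 3 + 3 + 2 + 1 + 3 + 2 + 2 = 18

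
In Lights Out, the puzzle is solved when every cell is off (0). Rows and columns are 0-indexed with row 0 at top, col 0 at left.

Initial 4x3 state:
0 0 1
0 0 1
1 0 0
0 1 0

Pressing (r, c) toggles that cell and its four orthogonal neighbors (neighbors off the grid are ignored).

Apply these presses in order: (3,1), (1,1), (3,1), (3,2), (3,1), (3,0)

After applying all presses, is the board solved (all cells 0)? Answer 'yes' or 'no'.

After press 1 at (3,1):
0 0 1
0 0 1
1 1 0
1 0 1

After press 2 at (1,1):
0 1 1
1 1 0
1 0 0
1 0 1

After press 3 at (3,1):
0 1 1
1 1 0
1 1 0
0 1 0

After press 4 at (3,2):
0 1 1
1 1 0
1 1 1
0 0 1

After press 5 at (3,1):
0 1 1
1 1 0
1 0 1
1 1 0

After press 6 at (3,0):
0 1 1
1 1 0
0 0 1
0 0 0

Lights still on: 5

Answer: no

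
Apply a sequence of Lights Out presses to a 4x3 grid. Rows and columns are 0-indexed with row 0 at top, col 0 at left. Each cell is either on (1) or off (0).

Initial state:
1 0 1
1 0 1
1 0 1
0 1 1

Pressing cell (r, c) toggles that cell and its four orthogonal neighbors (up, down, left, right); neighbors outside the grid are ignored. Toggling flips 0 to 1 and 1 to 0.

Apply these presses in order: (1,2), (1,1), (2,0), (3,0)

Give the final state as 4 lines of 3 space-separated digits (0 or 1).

After press 1 at (1,2):
1 0 0
1 1 0
1 0 0
0 1 1

After press 2 at (1,1):
1 1 0
0 0 1
1 1 0
0 1 1

After press 3 at (2,0):
1 1 0
1 0 1
0 0 0
1 1 1

After press 4 at (3,0):
1 1 0
1 0 1
1 0 0
0 0 1

Answer: 1 1 0
1 0 1
1 0 0
0 0 1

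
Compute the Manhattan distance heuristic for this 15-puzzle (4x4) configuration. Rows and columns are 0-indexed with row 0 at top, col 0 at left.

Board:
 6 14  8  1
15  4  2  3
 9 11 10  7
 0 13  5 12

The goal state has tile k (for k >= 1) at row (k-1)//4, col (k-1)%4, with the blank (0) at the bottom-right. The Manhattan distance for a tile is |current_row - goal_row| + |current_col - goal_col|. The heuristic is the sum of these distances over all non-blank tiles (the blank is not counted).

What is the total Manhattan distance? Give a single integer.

Tile 6: (0,0)->(1,1) = 2
Tile 14: (0,1)->(3,1) = 3
Tile 8: (0,2)->(1,3) = 2
Tile 1: (0,3)->(0,0) = 3
Tile 15: (1,0)->(3,2) = 4
Tile 4: (1,1)->(0,3) = 3
Tile 2: (1,2)->(0,1) = 2
Tile 3: (1,3)->(0,2) = 2
Tile 9: (2,0)->(2,0) = 0
Tile 11: (2,1)->(2,2) = 1
Tile 10: (2,2)->(2,1) = 1
Tile 7: (2,3)->(1,2) = 2
Tile 13: (3,1)->(3,0) = 1
Tile 5: (3,2)->(1,0) = 4
Tile 12: (3,3)->(2,3) = 1
Sum: 2 + 3 + 2 + 3 + 4 + 3 + 2 + 2 + 0 + 1 + 1 + 2 + 1 + 4 + 1 = 31

Answer: 31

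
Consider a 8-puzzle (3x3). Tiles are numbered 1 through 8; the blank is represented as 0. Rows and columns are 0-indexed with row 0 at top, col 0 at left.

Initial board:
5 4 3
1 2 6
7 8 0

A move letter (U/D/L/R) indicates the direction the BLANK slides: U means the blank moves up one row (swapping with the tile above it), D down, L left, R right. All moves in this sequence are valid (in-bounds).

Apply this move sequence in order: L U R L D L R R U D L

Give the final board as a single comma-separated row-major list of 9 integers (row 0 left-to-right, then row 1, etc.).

Answer: 5, 4, 3, 1, 2, 6, 7, 0, 8

Derivation:
After move 1 (L):
5 4 3
1 2 6
7 0 8

After move 2 (U):
5 4 3
1 0 6
7 2 8

After move 3 (R):
5 4 3
1 6 0
7 2 8

After move 4 (L):
5 4 3
1 0 6
7 2 8

After move 5 (D):
5 4 3
1 2 6
7 0 8

After move 6 (L):
5 4 3
1 2 6
0 7 8

After move 7 (R):
5 4 3
1 2 6
7 0 8

After move 8 (R):
5 4 3
1 2 6
7 8 0

After move 9 (U):
5 4 3
1 2 0
7 8 6

After move 10 (D):
5 4 3
1 2 6
7 8 0

After move 11 (L):
5 4 3
1 2 6
7 0 8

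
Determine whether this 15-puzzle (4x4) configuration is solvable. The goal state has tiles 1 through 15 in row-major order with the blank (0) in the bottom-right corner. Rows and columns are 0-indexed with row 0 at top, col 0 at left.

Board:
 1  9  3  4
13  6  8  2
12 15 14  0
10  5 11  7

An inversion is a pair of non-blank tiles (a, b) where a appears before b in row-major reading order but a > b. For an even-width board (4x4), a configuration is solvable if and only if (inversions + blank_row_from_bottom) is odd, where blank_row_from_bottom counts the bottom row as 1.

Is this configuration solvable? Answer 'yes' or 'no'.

Answer: no

Derivation:
Inversions: 38
Blank is in row 2 (0-indexed from top), which is row 2 counting from the bottom (bottom = 1).
38 + 2 = 40, which is even, so the puzzle is not solvable.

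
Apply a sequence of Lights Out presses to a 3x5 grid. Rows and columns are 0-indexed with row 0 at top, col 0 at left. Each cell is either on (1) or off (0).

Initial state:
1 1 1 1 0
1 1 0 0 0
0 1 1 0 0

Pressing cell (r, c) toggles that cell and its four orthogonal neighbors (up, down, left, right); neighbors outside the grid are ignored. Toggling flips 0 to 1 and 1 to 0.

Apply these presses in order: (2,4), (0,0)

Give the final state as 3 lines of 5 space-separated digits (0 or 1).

After press 1 at (2,4):
1 1 1 1 0
1 1 0 0 1
0 1 1 1 1

After press 2 at (0,0):
0 0 1 1 0
0 1 0 0 1
0 1 1 1 1

Answer: 0 0 1 1 0
0 1 0 0 1
0 1 1 1 1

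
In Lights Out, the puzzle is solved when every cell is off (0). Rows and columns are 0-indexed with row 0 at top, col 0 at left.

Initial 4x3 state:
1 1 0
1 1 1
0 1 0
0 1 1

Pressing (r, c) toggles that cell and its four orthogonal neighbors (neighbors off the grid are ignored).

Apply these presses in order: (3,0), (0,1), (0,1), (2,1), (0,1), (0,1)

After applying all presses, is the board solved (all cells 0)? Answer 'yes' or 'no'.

Answer: no

Derivation:
After press 1 at (3,0):
1 1 0
1 1 1
1 1 0
1 0 1

After press 2 at (0,1):
0 0 1
1 0 1
1 1 0
1 0 1

After press 3 at (0,1):
1 1 0
1 1 1
1 1 0
1 0 1

After press 4 at (2,1):
1 1 0
1 0 1
0 0 1
1 1 1

After press 5 at (0,1):
0 0 1
1 1 1
0 0 1
1 1 1

After press 6 at (0,1):
1 1 0
1 0 1
0 0 1
1 1 1

Lights still on: 8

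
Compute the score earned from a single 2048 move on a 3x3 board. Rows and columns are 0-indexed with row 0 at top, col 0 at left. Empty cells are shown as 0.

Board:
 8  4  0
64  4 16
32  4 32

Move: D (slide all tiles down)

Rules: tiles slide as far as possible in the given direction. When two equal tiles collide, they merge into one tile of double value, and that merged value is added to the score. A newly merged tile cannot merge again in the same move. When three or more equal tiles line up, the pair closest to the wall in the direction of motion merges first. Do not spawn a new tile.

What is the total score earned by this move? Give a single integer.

Slide down:
col 0: [8, 64, 32] -> [8, 64, 32]  score +0 (running 0)
col 1: [4, 4, 4] -> [0, 4, 8]  score +8 (running 8)
col 2: [0, 16, 32] -> [0, 16, 32]  score +0 (running 8)
Board after move:
 8  0  0
64  4 16
32  8 32

Answer: 8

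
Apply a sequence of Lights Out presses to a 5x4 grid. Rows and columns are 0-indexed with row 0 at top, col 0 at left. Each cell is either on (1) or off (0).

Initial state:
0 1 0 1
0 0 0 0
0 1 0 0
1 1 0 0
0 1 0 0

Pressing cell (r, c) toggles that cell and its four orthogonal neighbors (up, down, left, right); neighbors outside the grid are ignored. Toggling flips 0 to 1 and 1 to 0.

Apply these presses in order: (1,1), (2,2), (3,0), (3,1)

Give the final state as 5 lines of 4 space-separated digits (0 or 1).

After press 1 at (1,1):
0 0 0 1
1 1 1 0
0 0 0 0
1 1 0 0
0 1 0 0

After press 2 at (2,2):
0 0 0 1
1 1 0 0
0 1 1 1
1 1 1 0
0 1 0 0

After press 3 at (3,0):
0 0 0 1
1 1 0 0
1 1 1 1
0 0 1 0
1 1 0 0

After press 4 at (3,1):
0 0 0 1
1 1 0 0
1 0 1 1
1 1 0 0
1 0 0 0

Answer: 0 0 0 1
1 1 0 0
1 0 1 1
1 1 0 0
1 0 0 0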